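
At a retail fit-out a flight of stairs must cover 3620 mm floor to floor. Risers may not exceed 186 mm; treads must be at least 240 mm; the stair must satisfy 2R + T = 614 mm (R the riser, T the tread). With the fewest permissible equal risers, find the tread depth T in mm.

At most 186 each: 3620/186 = 19.46, giving 20 risers.
R = 3620 ÷ 20 = 181 mm.
Tread T = 614 − 2 × 181 = 252 mm (≥ 240 mm).

252 mm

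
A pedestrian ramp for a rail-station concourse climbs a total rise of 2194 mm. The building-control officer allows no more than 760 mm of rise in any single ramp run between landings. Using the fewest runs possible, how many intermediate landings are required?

At most 760 each: 2194/760 = 2.89, giving 3 ramp runs.
3 runs are separated by 2 intermediate landings.

2 intermediate landings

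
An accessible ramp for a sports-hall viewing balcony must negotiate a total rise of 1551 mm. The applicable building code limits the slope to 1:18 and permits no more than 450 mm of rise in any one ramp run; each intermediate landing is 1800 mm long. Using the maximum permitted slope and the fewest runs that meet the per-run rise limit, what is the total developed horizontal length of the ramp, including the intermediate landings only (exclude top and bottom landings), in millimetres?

33318 mm

At most 450 each: 1551/450 = 3.45, giving 4 ramp runs. That means 3 intermediate landings.
Horizontal run for 1551 mm of rise at 1:18 is 1551 × 18 = 27918 mm.
3 intermediate landings contribute 3 × 1800 = 5400 mm.
Developed length = 27918 + 5400 = 33318 mm.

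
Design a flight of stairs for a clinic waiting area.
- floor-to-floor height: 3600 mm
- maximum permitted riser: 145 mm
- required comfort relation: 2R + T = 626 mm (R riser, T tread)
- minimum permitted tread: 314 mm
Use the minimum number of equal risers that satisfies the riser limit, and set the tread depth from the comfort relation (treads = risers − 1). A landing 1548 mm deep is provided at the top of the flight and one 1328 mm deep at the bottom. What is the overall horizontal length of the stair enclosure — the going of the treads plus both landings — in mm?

At most 145 each: 3600/145 = 24.83, giving 25 risers.
Each riser is 3600/25 = 144 mm (≤ 145 mm).
Tread T = 626 − 2 × 144 = 338 mm (≥ 314 mm).
Going = (25 − 1) × 338 = 8112 mm.
Enclosure = 8112 + 1548 + 1328 = 10988 mm.

10988 mm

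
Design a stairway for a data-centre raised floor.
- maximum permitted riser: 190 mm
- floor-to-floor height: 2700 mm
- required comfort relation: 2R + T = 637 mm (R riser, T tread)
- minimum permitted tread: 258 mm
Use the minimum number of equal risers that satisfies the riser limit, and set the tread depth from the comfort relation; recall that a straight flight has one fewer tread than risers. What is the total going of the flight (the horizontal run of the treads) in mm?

⌈2700/190⌉ = 15 risers.
R = 2700 ÷ 15 = 180 mm.
T = 637 − 2·180 = 277 mm, which satisfies the 258 mm minimum.
Going = (15 − 1) × 277 = 3878 mm.

3878 mm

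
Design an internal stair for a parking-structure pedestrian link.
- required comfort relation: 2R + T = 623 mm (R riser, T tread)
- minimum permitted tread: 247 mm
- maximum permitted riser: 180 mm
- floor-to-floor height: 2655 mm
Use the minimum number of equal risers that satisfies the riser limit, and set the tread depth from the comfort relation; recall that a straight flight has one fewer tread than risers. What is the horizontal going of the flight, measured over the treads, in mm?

2655 / 180 = 14.75, so 15 risers are needed.
Each riser is 2655/15 = 177 mm (≤ 180 mm).
T = 623 − 2·177 = 269 mm, which satisfies the 247 mm minimum.
Treads = 15 − 1 = 14; going = 14 × 269 = 3766 mm.

3766 mm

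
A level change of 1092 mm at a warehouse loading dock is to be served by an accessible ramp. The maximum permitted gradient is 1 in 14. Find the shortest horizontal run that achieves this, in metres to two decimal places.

15.29 m

Run = rise × 14 = 1092 × 14 = 15288 mm.
15288 mm = 15.29 m.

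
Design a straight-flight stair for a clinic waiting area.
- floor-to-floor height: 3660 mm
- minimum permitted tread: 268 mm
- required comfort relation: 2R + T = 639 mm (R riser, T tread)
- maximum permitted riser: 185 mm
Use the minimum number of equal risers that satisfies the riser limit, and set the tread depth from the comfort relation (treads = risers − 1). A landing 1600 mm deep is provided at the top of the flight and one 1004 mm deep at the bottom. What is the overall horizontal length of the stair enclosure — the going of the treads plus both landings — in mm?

At most 185 each: 3660/185 = 19.78, giving 20 risers.
Each riser is 3660/20 = 183 mm (≤ 185 mm).
Tread T = 639 − 2 × 183 = 273 mm (≥ 268 mm).
Going = (20 − 1) × 273 = 5187 mm.
Enclosure = 5187 + 1600 + 1004 = 7791 mm.

7791 mm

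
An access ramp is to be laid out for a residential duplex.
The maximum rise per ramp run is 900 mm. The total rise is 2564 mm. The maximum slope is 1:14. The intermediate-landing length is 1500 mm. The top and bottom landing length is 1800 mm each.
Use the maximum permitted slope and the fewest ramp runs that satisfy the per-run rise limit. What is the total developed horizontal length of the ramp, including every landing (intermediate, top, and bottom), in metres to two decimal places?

2564 / 900 = 2.849 → round up to 3 ramp runs. That means 2 intermediate landings.
Ramp run (horizontal) at 1:14: 2564 × 14 = 35896 mm.
Intermediate landings: 2 × 1500 = 3000 mm.
Top and bottom landings: 2 × 1800 = 3600 mm.
Total = 35896 + 3000 + 3600 = 42496 mm.
= 42.50 m.

42.50 m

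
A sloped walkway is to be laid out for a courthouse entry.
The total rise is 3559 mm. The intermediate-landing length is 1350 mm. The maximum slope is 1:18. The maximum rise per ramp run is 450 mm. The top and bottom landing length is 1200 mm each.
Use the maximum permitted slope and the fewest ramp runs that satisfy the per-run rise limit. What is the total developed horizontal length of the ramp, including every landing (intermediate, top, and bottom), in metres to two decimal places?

75.91 m

3559 / 450 = 7.909 → round up to 8 ramp runs. That means 7 intermediate landings.
Ramp run (horizontal) at 1:18: 3559 × 18 = 64062 mm.
Intermediate landings: 7 × 1350 = 9450 mm.
Top and bottom landings: 2 × 1200 = 2400 mm.
Total = 64062 + 9450 + 2400 = 75912 mm.
= 75.91 m.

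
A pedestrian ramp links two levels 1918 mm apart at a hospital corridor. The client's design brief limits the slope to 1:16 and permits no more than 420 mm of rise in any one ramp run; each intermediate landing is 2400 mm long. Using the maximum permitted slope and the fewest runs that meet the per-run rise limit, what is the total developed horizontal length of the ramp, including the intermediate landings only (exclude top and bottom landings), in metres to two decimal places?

1918 / 420 = 4.567 → round up to 5 ramp runs. That means 4 intermediate landings.
Horizontal run for 1918 mm of rise at 1:16 is 1918 × 16 = 30688 mm.
4 intermediate landings contribute 4 × 2400 = 9600 mm.
Total developed length = 30688 + 9600 = 40288 mm.
= 40.29 m.

40.29 m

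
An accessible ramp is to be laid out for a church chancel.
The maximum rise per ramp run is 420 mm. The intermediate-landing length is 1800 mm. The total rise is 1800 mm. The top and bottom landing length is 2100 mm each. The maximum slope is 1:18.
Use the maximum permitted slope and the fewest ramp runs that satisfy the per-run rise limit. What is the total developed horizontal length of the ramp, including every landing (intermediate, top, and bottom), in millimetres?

43800 mm

1800 / 420 = 4.286 → round up to 5 ramp runs. That means 4 intermediate landings.
Ramp run (horizontal) at 1:18: 1800 × 18 = 32400 mm.
4 intermediate landings contribute 4 × 1800 = 7200 mm.
Top and bottom landings: 2 × 2100 = 4200 mm.
Total = 32400 + 7200 + 4200 = 43800 mm.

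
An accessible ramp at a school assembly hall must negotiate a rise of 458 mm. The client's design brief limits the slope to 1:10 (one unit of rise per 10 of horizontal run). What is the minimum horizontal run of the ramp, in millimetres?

4580 mm

At 1:10 the run is 10 × 458 = 4580 mm.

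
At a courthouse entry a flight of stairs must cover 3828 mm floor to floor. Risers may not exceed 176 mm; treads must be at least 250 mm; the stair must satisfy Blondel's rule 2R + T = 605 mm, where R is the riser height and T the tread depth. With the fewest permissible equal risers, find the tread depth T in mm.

257 mm

⌈3828/176⌉ = 22 risers.
Riser R = 3828 / 22 = 174 mm, within the 176 mm limit.
T = 605 − 2·174 = 257 mm, which satisfies the 250 mm minimum.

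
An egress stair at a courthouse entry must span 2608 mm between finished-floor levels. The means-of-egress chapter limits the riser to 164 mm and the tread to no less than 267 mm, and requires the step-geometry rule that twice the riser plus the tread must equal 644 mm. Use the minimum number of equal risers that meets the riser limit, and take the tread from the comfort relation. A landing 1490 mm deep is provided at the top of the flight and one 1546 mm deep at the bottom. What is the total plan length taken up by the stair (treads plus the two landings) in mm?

2608 / 164 = 15.902 → round up to 16 risers.
R = 2608 ÷ 16 = 163 mm.
T = 644 − 2·163 = 318 mm, which satisfies the 267 mm minimum.
Going = (16 − 1) × 318 = 4770 mm.
Add landings: 4770 + 1490 + 1546 = 7806 mm.

7806 mm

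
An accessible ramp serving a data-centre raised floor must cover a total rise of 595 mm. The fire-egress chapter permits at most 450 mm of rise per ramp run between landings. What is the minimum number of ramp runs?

2 runs

At most 450 each: 595/450 = 1.32, giving 2 ramp runs.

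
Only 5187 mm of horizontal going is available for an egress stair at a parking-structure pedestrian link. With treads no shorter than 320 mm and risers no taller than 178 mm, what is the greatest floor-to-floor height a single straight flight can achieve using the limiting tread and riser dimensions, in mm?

3026 mm

Treads that fit: ⌊5187 / 320⌋ = 16.
Risers = treads + 1 = 17.
Maximum height = 17 × 178 = 3026 mm.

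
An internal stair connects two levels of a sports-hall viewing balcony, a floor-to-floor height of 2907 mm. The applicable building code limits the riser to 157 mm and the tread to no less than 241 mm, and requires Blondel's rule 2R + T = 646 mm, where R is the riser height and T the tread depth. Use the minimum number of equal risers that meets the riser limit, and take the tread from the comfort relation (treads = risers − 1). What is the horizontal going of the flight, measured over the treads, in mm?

At most 157 each: 2907/157 = 18.52, giving 19 risers.
Each riser is 2907/19 = 153 mm (≤ 157 mm).
Tread T = 646 − 2 × 153 = 340 mm (≥ 241 mm).
19 risers give 18 treads; going = 18 × 340 = 6120 mm.

6120 mm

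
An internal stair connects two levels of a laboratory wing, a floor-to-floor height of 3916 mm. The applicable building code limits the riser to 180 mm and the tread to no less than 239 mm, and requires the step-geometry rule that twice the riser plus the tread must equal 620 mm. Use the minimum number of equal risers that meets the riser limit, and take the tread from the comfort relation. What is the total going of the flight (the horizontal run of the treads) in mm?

⌈3916/180⌉ = 22 risers.
Riser R = 3916 / 22 = 178 mm, within the 180 mm limit.
T = 620 − 2·178 = 264 mm, which satisfies the 239 mm minimum.
Going = (22 − 1) × 264 = 5544 mm.

5544 mm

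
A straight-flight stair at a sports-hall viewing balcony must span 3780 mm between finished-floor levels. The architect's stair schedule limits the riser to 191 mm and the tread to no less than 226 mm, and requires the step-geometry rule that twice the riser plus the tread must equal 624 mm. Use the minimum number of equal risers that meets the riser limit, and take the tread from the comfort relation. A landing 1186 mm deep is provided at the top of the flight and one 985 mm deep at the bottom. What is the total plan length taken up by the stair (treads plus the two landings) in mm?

⌈3780/191⌉ = 20 risers.
R = 3780 ÷ 20 = 189 mm.
Tread T = 624 − 2 × 189 = 246 mm (≥ 226 mm).
20 risers give 19 treads; going = 19 × 246 = 4674 mm.
Enclosure = 4674 + 1186 + 985 = 6845 mm.

6845 mm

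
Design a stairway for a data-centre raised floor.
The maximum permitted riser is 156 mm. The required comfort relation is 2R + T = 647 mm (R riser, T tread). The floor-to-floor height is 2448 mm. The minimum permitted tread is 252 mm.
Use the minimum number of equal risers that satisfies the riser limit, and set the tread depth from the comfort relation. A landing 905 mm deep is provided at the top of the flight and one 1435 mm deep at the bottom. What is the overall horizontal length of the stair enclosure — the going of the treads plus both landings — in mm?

7455 mm

2448 / 156 = 15.69, so 16 risers are needed.
Each riser is 2448/16 = 153 mm (≤ 156 mm).
From 2R + T = 647: T = 647 − 306 = 341 mm.
Going = (16 − 1) × 341 = 5115 mm.
Enclosure = 5115 + 905 + 1435 = 7455 mm.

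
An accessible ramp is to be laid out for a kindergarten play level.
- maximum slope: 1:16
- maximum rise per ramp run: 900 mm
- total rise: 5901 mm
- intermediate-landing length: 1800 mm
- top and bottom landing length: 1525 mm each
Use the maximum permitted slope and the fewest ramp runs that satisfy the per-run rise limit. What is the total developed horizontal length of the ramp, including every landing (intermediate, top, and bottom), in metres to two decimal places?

5901 / 900 = 6.557 → round up to 7 ramp runs. That means 6 intermediate landings.
Ramp run (horizontal) at 1:16: 5901 × 16 = 94416 mm.
6 intermediate landings contribute 6 × 1800 = 10800 mm.
Top and bottom landings: 2 × 1525 = 3050 mm.
Total = 94416 + 10800 + 3050 = 108266 mm.
= 108.27 m.

108.27 m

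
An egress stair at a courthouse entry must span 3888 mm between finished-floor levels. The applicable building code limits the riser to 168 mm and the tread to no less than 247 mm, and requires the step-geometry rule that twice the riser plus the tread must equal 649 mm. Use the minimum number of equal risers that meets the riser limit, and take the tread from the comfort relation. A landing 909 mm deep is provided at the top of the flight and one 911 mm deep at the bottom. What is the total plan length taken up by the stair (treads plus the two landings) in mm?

⌈3888/168⌉ = 24 risers.
Riser R = 3888 / 24 = 162 mm, within the 168 mm limit.
Tread T = 649 − 2 × 162 = 325 mm (≥ 247 mm).
Going = (24 − 1) × 325 = 7475 mm.
Enclosure = 7475 + 909 + 911 = 9295 mm.

9295 mm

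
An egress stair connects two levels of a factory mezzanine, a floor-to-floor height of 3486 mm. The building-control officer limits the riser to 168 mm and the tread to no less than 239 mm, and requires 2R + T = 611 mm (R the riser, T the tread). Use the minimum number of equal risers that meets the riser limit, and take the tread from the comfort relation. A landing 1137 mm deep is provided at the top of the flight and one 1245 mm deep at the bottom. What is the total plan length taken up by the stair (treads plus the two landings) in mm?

7962 mm

3486 / 168 = 20.750 → round up to 21 risers.
Riser R = 3486 / 21 = 166 mm, within the 168 mm limit.
Tread T = 611 − 2 × 166 = 279 mm (≥ 239 mm).
Going = (21 − 1) × 279 = 5580 mm.
Enclosure = 5580 + 1137 + 1245 = 7962 mm.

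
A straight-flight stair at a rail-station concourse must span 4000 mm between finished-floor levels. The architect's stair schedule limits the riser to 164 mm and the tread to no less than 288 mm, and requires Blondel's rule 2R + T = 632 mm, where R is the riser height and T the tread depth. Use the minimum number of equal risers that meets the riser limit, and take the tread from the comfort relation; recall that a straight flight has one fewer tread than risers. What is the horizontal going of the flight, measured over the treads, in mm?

7488 mm

At most 164 each: 4000/164 = 24.39, giving 25 risers.
Riser R = 4000 / 25 = 160 mm, within the 164 mm limit.
T = 632 − 2·160 = 312 mm, which satisfies the 288 mm minimum.
Going = (25 − 1) × 312 = 7488 mm.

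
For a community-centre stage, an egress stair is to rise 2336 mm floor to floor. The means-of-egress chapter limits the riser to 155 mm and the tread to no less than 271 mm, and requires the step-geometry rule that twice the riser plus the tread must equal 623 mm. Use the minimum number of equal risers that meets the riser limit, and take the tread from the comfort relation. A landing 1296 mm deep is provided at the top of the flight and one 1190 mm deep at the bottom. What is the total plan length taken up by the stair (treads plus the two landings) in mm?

2336 / 155 = 15.071 → round up to 16 risers.
Riser R = 2336 / 16 = 146 mm, within the 155 mm limit.
Tread T = 623 − 2 × 146 = 331 mm (≥ 271 mm).
Treads = 16 − 1 = 15; going = 15 × 331 = 4965 mm.
Enclosure = 4965 + 1296 + 1190 = 7451 mm.

7451 mm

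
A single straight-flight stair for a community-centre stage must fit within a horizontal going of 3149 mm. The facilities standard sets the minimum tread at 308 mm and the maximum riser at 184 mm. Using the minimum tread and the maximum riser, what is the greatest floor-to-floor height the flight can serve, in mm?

Treads that fit: ⌊3149 / 308⌋ = 10.
Risers = treads + 1 = 11.
Maximum height = 11 × 184 = 2024 mm.

2024 mm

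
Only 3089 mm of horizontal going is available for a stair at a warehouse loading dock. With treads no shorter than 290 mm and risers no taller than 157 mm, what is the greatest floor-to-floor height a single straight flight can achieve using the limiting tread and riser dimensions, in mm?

1727 mm

3089 / 290 = 10.65, so 10 treads fit.
Risers = treads + 1 = 11.
Maximum height = 11 × 157 = 1727 mm.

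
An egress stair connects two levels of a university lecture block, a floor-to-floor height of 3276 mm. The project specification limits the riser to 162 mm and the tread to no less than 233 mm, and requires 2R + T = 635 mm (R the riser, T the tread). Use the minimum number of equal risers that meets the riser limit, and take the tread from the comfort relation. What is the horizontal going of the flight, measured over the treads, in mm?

6460 mm

⌈3276/162⌉ = 21 risers.
Riser R = 3276 / 21 = 156 mm, within the 162 mm limit.
T = 635 − 2·156 = 323 mm, which satisfies the 233 mm minimum.
21 risers give 20 treads; going = 20 × 323 = 6460 mm.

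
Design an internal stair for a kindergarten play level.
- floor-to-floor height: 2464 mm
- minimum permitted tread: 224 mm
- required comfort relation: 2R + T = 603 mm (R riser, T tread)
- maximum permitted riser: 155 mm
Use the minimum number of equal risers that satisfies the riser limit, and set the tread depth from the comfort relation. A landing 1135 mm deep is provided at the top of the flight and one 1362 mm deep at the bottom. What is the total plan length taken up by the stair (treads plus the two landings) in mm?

6922 mm

2464 / 155 = 15.90, so 16 risers are needed.
Each riser is 2464/16 = 154 mm (≤ 155 mm).
Tread T = 603 − 2 × 154 = 295 mm (≥ 224 mm).
16 risers give 15 treads; going = 15 × 295 = 4425 mm.
Enclosure = 4425 + 1135 + 1362 = 6922 mm.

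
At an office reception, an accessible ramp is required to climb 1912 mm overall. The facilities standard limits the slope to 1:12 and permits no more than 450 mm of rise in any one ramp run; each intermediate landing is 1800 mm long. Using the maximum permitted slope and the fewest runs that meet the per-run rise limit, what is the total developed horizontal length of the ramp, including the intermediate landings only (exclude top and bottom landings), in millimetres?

1912 / 450 = 4.25, so 5 ramp runs are needed. That means 4 intermediate landings.
Horizontal run for 1912 mm of rise at 1:12 is 1912 × 12 = 22944 mm.
4 intermediate landings contribute 4 × 1800 = 7200 mm.
Total developed length = 22944 + 7200 = 30144 mm.

30144 mm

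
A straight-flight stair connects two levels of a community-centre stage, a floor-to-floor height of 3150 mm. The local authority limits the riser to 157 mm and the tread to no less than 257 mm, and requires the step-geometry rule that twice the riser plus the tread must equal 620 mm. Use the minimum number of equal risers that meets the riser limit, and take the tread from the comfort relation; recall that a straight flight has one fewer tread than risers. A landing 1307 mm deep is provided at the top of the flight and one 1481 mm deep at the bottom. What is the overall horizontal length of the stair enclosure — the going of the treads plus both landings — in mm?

⌈3150/157⌉ = 21 risers.
Each riser is 3150/21 = 150 mm (≤ 157 mm).
Tread T = 620 − 2 × 150 = 320 mm (≥ 257 mm).
Going = (21 − 1) × 320 = 6400 mm.
Add landings: 6400 + 1307 + 1481 = 9188 mm.

9188 mm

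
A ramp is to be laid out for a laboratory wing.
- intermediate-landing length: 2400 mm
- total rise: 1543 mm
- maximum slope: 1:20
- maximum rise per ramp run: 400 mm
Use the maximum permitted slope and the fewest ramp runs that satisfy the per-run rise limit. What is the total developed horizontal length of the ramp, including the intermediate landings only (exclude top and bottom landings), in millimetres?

38060 mm

At most 400 each: 1543/400 = 3.86, giving 4 ramp runs. That means 3 intermediate landings.
Ramp run (horizontal) at 1:20: 1543 × 20 = 30860 mm.
Intermediate landings: 3 × 2400 = 7200 mm.
Developed length = 30860 + 7200 = 38060 mm.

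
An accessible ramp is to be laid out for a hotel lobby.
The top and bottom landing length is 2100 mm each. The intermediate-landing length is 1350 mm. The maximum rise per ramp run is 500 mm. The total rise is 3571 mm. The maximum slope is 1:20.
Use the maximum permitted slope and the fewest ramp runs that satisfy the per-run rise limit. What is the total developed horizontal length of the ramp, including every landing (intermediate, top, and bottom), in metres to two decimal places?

3571 / 500 = 7.14, so 8 ramp runs are needed. That means 7 intermediate landings.
Ramp run (horizontal) at 1:20: 3571 × 20 = 71420 mm.
7 intermediate landings contribute 7 × 1350 = 9450 mm.
Top and bottom landings: 2 × 2100 = 4200 mm.
Total = 71420 + 9450 + 4200 = 85070 mm.
= 85.07 m.

85.07 m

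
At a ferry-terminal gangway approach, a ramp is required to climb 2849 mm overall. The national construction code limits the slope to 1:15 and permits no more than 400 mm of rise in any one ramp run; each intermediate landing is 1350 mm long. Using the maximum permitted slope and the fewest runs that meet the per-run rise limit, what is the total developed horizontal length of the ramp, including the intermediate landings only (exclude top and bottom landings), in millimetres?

52185 mm

At most 400 each: 2849/400 = 7.12, giving 8 ramp runs. That means 7 intermediate landings.
Horizontal run for 2849 mm of rise at 1:15 is 2849 × 15 = 42735 mm.
Intermediate landings: 7 × 1350 = 9450 mm.
Total developed length = 42735 + 9450 = 52185 mm.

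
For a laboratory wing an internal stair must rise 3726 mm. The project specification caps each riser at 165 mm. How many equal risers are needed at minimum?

⌈3726/165⌉ = 23 risers.

23 risers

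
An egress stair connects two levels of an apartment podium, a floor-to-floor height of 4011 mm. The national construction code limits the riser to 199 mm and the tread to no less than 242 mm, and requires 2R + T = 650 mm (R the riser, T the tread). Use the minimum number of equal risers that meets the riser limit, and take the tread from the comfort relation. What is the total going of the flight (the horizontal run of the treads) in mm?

5360 mm

⌈4011/199⌉ = 21 risers.
Riser R = 4011 / 21 = 191 mm, within the 199 mm limit.
From 2R + T = 650: T = 650 − 382 = 268 mm.
Treads = 21 − 1 = 20; going = 20 × 268 = 5360 mm.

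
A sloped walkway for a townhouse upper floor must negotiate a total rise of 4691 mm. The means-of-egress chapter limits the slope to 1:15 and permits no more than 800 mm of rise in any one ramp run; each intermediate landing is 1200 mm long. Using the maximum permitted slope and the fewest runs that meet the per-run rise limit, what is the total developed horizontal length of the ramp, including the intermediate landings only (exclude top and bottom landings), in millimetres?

76365 mm

At most 800 each: 4691/800 = 5.86, giving 6 ramp runs. That means 5 intermediate landings.
Ramp run (horizontal) at 1:15: 4691 × 15 = 70365 mm.
5 intermediate landings contribute 5 × 1200 = 6000 mm.
Developed length = 70365 + 6000 = 76365 mm.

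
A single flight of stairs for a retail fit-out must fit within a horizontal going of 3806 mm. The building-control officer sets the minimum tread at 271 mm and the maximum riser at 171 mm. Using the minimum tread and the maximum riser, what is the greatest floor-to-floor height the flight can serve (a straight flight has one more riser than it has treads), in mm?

2565 mm

3806 / 271 = 14.04, so 14 treads fit.
Risers = treads + 1 = 15.
Maximum height = 15 × 171 = 2565 mm.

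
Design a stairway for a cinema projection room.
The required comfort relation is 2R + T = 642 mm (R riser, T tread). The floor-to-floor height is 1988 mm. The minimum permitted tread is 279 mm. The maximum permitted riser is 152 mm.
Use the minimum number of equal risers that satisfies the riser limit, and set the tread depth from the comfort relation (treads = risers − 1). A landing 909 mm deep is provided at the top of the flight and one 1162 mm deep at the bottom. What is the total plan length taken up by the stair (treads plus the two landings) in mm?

6725 mm

1988 / 152 = 13.079 → round up to 14 risers.
Each riser is 1988/14 = 142 mm (≤ 152 mm).
From 2R + T = 642: T = 642 − 284 = 358 mm.
Treads = 14 − 1 = 13; going = 13 × 358 = 4654 mm.
Enclosure = 4654 + 909 + 1162 = 6725 mm.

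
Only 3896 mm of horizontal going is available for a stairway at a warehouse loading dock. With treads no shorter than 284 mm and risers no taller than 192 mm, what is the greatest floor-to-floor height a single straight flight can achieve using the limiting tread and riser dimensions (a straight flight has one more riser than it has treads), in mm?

2688 mm

Treads that fit: ⌊3896 / 284⌋ = 13.
Risers = treads + 1 = 14.
Maximum height = 14 × 192 = 2688 mm.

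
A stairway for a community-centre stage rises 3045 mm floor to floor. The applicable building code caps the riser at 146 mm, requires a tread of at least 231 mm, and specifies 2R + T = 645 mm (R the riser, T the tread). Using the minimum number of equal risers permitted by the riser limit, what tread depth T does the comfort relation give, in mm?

At most 146 each: 3045/146 = 20.86, giving 21 risers.
R = 3045 ÷ 21 = 145 mm.
T = 645 − 2·145 = 355 mm, which satisfies the 231 mm minimum.

355 mm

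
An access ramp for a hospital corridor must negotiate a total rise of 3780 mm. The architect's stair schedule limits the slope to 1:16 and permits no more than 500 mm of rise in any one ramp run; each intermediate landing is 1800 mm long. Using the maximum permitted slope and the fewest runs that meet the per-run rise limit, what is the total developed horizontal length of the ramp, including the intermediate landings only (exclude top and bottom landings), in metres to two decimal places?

73.08 m

3780 / 500 = 7.560 → round up to 8 ramp runs. That means 7 intermediate landings.
Ramp run (horizontal) at 1:16: 3780 × 16 = 60480 mm.
7 intermediate landings contribute 7 × 1800 = 12600 mm.
Total developed length = 60480 + 12600 = 73080 mm.
= 73.08 m.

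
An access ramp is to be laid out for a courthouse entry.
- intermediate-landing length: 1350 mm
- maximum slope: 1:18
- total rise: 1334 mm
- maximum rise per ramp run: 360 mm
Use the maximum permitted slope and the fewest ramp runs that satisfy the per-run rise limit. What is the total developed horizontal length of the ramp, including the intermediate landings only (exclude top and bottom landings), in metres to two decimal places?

⌈1334/360⌉ = 4 ramp runs. That means 3 intermediate landings.
Ramp run (horizontal) at 1:18: 1334 × 18 = 24012 mm.
Intermediate landings: 3 × 1350 = 4050 mm.
Total developed length = 24012 + 4050 = 28062 mm.
= 28.06 m.

28.06 m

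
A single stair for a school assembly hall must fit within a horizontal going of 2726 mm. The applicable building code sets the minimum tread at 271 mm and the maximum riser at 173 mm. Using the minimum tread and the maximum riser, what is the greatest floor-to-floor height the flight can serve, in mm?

2726 / 271 = 10.06, so 10 treads fit.
Risers = treads + 1 = 11.
Maximum height = 11 × 173 = 1903 mm.

1903 mm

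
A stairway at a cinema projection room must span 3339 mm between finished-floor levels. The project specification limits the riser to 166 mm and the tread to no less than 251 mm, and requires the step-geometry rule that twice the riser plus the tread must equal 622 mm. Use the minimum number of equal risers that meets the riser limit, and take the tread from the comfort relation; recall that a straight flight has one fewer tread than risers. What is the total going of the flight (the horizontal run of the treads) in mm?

6080 mm

3339 / 166 = 20.11, so 21 risers are needed.
R = 3339 ÷ 21 = 159 mm.
From 2R + T = 622: T = 622 − 318 = 304 mm.
21 risers give 20 treads; going = 20 × 304 = 6080 mm.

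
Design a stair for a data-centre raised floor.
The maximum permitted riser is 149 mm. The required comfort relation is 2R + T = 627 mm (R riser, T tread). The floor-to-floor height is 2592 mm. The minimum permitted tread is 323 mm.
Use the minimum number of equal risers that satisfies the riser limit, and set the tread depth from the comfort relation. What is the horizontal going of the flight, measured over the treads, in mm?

5763 mm

At most 149 each: 2592/149 = 17.40, giving 18 risers.
Riser R = 2592 / 18 = 144 mm, within the 149 mm limit.
From 2R + T = 627: T = 627 − 288 = 339 mm.
Treads = 18 − 1 = 17; going = 17 × 339 = 5763 mm.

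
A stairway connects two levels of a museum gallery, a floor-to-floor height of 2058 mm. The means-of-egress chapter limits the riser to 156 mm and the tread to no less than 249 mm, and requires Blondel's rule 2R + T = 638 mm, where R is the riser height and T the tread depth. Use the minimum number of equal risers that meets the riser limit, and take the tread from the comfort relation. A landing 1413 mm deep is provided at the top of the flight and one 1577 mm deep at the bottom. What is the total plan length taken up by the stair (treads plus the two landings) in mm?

7462 mm

2058 / 156 = 13.19, so 14 risers are needed.
R = 2058 ÷ 14 = 147 mm.
From 2R + T = 638: T = 638 − 294 = 344 mm.
Going = (14 − 1) × 344 = 4472 mm.
Enclosure = 4472 + 1413 + 1577 = 7462 mm.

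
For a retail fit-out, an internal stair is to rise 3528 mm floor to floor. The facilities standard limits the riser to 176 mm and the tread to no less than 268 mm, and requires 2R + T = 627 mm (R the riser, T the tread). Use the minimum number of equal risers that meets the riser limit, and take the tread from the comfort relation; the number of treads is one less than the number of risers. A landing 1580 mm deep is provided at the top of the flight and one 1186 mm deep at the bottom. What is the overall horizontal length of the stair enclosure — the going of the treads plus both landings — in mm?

8586 mm

At most 176 each: 3528/176 = 20.05, giving 21 risers.
Riser R = 3528 / 21 = 168 mm, within the 176 mm limit.
T = 627 − 2·168 = 291 mm, which satisfies the 268 mm minimum.
Going = (21 − 1) × 291 = 5820 mm.
Enclosure = 5820 + 1580 + 1186 = 8586 mm.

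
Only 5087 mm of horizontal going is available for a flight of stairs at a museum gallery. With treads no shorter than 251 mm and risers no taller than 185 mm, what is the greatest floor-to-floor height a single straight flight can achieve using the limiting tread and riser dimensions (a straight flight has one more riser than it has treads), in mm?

3885 mm

Treads that fit: ⌊5087 / 251⌋ = 20.
Risers = treads + 1 = 21.
Maximum height = 21 × 185 = 3885 mm.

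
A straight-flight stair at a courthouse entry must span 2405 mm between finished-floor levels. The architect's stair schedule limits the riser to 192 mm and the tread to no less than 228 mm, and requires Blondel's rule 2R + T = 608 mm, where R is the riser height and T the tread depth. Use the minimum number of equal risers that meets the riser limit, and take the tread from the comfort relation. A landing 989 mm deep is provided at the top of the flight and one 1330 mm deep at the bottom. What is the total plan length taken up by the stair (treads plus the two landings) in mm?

⌈2405/192⌉ = 13 risers.
Each riser is 2405/13 = 185 mm (≤ 192 mm).
Tread T = 608 − 2 × 185 = 238 mm (≥ 228 mm).
Going = (13 − 1) × 238 = 2856 mm.
Add landings: 2856 + 989 + 1330 = 5175 mm.

5175 mm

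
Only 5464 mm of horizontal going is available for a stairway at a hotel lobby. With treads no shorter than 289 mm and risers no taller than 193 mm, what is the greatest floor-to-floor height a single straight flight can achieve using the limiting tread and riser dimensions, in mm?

3667 mm

Treads that fit: ⌊5464 / 289⌋ = 18.
Risers = treads + 1 = 19.
Maximum height = 19 × 193 = 3667 mm.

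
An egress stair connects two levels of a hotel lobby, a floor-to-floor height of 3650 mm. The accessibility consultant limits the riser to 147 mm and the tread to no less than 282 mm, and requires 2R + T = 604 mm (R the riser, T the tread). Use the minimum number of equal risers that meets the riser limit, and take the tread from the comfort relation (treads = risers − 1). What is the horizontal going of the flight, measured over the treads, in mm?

⌈3650/147⌉ = 25 risers.
R = 3650 ÷ 25 = 146 mm.
T = 604 − 2·146 = 312 mm, which satisfies the 282 mm minimum.
Going = (25 − 1) × 312 = 7488 mm.

7488 mm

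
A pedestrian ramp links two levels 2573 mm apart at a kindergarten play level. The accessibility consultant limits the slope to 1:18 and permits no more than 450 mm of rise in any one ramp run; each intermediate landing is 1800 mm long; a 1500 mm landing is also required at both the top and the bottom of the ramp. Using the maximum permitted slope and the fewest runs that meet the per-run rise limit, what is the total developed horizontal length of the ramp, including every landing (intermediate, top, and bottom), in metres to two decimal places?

2573 / 450 = 5.718 → round up to 6 ramp runs. That means 5 intermediate landings.
Ramp run (horizontal) at 1:18: 2573 × 18 = 46314 mm.
Intermediate landings: 5 × 1800 = 9000 mm.
Top and bottom landings: 2 × 1500 = 3000 mm.
Total = 46314 + 9000 + 3000 = 58314 mm.
= 58.31 m.

58.31 m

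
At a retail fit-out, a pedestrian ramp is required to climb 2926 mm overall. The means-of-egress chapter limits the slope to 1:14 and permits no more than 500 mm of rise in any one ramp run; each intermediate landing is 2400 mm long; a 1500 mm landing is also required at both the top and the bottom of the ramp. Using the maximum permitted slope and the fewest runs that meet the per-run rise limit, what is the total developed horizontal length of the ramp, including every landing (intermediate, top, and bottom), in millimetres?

2926 / 500 = 5.852 → round up to 6 ramp runs. That means 5 intermediate landings.
Horizontal run for 2926 mm of rise at 1:14 is 2926 × 14 = 40964 mm.
5 intermediate landings contribute 5 × 2400 = 12000 mm.
Top and bottom landings: 2 × 1500 = 3000 mm.
Total = 40964 + 12000 + 3000 = 55964 mm.

55964 mm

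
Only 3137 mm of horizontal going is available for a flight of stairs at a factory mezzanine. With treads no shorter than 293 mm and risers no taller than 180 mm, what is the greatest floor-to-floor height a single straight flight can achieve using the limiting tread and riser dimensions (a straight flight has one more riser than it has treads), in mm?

3137 / 293 = 10.71, so 10 treads fit.
Risers = treads + 1 = 11.
Maximum height = 11 × 180 = 1980 mm.

1980 mm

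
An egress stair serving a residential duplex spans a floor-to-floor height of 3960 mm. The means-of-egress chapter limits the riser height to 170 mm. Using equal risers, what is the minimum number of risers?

At most 170 each: 3960/170 = 23.29, giving 24 risers.

24 risers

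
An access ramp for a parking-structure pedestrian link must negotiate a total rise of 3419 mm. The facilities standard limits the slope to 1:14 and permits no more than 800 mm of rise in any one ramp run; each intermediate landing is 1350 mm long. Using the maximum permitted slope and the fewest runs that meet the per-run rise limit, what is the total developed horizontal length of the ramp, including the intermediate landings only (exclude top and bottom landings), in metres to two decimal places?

53.27 m

3419 / 800 = 4.27, so 5 ramp runs are needed. That means 4 intermediate landings.
Ramp run (horizontal) at 1:14: 3419 × 14 = 47866 mm.
Intermediate landings: 4 × 1350 = 5400 mm.
Total developed length = 47866 + 5400 = 53266 mm.
= 53.27 m.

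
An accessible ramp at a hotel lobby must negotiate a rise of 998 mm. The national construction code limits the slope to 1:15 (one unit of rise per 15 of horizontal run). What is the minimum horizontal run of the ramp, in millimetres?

14970 mm

At 1:15 the run is 15 × 998 = 14970 mm.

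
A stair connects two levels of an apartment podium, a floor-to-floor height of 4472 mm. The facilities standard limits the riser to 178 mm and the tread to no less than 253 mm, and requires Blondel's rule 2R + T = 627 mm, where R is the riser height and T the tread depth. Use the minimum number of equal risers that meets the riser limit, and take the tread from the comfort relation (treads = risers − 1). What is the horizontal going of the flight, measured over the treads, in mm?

At most 178 each: 4472/178 = 25.12, giving 26 risers.
R = 4472 ÷ 26 = 172 mm.
From 2R + T = 627: T = 627 − 344 = 283 mm.
Treads = 26 − 1 = 25; going = 25 × 283 = 7075 mm.

7075 mm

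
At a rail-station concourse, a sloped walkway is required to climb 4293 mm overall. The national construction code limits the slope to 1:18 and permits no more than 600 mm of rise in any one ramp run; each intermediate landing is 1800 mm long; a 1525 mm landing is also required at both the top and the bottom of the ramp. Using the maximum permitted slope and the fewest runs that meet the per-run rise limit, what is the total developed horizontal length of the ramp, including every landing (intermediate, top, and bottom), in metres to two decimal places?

⌈4293/600⌉ = 8 ramp runs. That means 7 intermediate landings.
Horizontal run for 4293 mm of rise at 1:18 is 4293 × 18 = 77274 mm.
Intermediate landings: 7 × 1800 = 12600 mm.
Top and bottom landings: 2 × 1525 = 3050 mm.
Total = 77274 + 12600 + 3050 = 92924 mm.
= 92.92 m.

92.92 m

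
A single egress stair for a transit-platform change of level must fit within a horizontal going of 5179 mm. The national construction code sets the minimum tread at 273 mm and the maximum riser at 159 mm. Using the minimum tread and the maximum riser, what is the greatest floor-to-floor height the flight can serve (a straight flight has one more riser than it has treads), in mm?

3021 mm

Treads that fit: ⌊5179 / 273⌋ = 18.
Risers = treads + 1 = 19.
Maximum height = 19 × 159 = 3021 mm.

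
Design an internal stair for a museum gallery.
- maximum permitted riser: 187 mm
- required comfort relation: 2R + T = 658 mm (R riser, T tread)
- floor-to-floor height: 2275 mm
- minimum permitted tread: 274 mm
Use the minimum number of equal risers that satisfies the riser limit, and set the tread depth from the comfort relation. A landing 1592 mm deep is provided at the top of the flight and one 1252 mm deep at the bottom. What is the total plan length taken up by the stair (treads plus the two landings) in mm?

2275 / 187 = 12.166 → round up to 13 risers.
Riser R = 2275 / 13 = 175 mm, within the 187 mm limit.
From 2R + T = 658: T = 658 − 350 = 308 mm.
Treads = 13 − 1 = 12; going = 12 × 308 = 3696 mm.
Add landings: 3696 + 1592 + 1252 = 6540 mm.

6540 mm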